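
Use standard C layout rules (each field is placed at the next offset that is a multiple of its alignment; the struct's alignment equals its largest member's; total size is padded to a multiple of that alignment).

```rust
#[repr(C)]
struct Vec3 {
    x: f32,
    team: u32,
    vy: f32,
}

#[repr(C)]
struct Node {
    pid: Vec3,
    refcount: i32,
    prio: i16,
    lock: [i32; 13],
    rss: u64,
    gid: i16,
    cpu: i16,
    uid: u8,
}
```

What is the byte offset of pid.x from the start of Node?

Vec3: @0: x [4B, align 4] → 4; @4: team [4B, align 4] → 8; @8: vy [4B, align 4] → 12; size 12, align 4
@0: pid [12B, align 4] → 12
within Vec3: x at 0
0 + 0 = 0

0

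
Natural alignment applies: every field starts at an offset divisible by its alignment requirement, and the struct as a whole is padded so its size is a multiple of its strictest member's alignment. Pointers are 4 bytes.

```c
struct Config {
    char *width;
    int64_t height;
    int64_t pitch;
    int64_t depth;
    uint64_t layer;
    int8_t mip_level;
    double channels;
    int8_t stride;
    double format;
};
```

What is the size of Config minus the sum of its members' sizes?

18

width at 0 (size 4, align 4) → ends 4
pad 4 to align 8 for height
height at 8 (size 8, align 8) → ends 16
pitch at 16 (size 8, align 8) → ends 24
depth at 24 (size 8, align 8) → ends 32
layer at 32 (size 8, align 8) → ends 40
mip_level at 40 (size 1, align 1) → ends 41
pad 7 to align 8 for channels
channels at 48 (size 8, align 8) → ends 56
stride at 56 (size 1, align 1) → ends 57
pad 7 to align 8 for format
format at 64 (size 8, align 8) → ends 72
total 72 bytes, alignment 8
data bytes 54, size 72 → padding 18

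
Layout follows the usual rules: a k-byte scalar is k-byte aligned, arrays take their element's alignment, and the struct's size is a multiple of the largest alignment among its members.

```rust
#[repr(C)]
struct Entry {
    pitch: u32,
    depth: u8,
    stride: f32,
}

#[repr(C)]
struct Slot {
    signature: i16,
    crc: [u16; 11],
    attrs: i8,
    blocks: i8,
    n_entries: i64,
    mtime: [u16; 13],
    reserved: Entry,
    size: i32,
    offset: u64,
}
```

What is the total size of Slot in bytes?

Entry: pitch at 0 (size 4, align 4) → ends 4; depth at 4 (size 1, align 1) → ends 5; pad 3 to align 4 for stride; stride at 8 (size 4, align 4) → ends 12; total 12 bytes, alignment 4
signature at 0 (size 2, align 2) → ends 2
crc at 2 (size 22, align 2) → ends 24
attrs at 24 (size 1, align 1) → ends 25
blocks at 25 (size 1, align 1) → ends 26
pad 6 to align 8 for n_entries
n_entries at 32 (size 8, align 8) → ends 40
mtime at 40 (size 26, align 2) → ends 66
pad 2 to align 4 for reserved
reserved at 68 (size 12, align 4) → ends 80
size at 80 (size 4, align 4) → ends 84
pad 4 to align 8 for offset
offset at 88 (size 8, align 8) → ends 96
total 96 bytes, alignment 8

96 bytes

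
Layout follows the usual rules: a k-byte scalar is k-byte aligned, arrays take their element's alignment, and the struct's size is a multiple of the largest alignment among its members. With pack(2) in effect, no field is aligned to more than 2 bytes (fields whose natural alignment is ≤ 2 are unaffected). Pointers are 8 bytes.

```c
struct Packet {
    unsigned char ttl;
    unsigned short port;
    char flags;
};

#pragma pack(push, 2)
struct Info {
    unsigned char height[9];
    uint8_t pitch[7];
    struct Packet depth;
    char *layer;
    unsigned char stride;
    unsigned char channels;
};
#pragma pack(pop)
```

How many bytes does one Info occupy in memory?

Packet: 0..1  ttl  (1B, 1-aligned); 1..2  -- padding (1B); 2..4  port  (2B, 2-aligned); 4..5  flags  (1B, 1-aligned); 5..6  -- tail padding (1B); sizeof = 6, alignof = 2
0..9  height  (9B, 1-aligned)
9..16  pitch  (7B, 1-aligned)
16..22  depth  (6B, 2-aligned)
22..30  layer  (8B, 2-aligned)
30..31  stride  (1B, 1-aligned)
31..32  channels  (1B, 1-aligned)
sizeof = 32, alignof = 2

32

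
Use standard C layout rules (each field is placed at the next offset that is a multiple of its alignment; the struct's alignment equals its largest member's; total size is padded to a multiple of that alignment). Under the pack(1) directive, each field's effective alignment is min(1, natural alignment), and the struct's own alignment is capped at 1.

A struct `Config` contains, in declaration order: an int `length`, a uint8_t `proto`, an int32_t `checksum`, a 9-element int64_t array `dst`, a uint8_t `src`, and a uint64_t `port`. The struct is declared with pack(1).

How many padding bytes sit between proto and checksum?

0

0..4  length  (4B, 1-aligned)
4..5  proto  (1B, 1-aligned)
5..9  checksum  (4B, 1-aligned)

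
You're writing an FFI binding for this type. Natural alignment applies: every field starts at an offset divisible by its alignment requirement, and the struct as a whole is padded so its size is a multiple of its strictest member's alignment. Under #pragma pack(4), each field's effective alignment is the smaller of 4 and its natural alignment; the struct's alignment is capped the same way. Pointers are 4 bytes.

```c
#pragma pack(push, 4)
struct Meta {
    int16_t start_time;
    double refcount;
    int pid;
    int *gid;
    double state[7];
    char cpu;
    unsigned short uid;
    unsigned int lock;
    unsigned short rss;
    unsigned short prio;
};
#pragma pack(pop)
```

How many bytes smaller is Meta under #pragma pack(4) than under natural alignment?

natural layout:
  start_time at 0 (size 2, align 2) → ends 2
  pad 6 to align 8 for refcount
  refcount at 8 (size 8, align 8) → ends 16
  pid at 16 (size 4, align 4) → ends 20
  gid at 20 (size 4, align 4) → ends 24
  state at 24 (size 56, align 8) → ends 80
  cpu at 80 (size 1, align 1) → ends 81
  pad 1 to align 2 for uid
  uid at 82 (size 2, align 2) → ends 84
  lock at 84 (size 4, align 4) → ends 88
  rss at 88 (size 2, align 2) → ends 90
  prio at 90 (size 2, align 2) → ends 92
  tail pad 4 to reach multiple of 8
  total 96 bytes, alignment 8
packed(4) layout:
  start_time at 0 (size 2, align 2) → ends 2
  pad 2 to align 4 for refcount
  refcount at 4 (size 8, align 4) → ends 12
  pid at 12 (size 4, align 4) → ends 16
  gid at 16 (size 4, align 4) → ends 20
  state at 20 (size 56, align 4) → ends 76
  cpu at 76 (size 1, align 1) → ends 77
  pad 1 to align 2 for uid
  uid at 78 (size 2, align 2) → ends 80
  lock at 80 (size 4, align 4) → ends 84
  rss at 84 (size 2, align 2) → ends 86
  prio at 86 (size 2, align 2) → ends 88
  total 88 bytes, alignment 4
96 − 88 = 8

8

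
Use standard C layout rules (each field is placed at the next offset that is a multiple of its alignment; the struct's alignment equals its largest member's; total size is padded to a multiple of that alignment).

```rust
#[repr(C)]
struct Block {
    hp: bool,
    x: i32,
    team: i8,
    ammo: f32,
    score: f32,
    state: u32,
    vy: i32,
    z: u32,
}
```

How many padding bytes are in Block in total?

6

0..1  hp  (1B, 1-aligned)
1..4  -- padding (3B)
4..8  x  (4B, 4-aligned)
8..9  team  (1B, 1-aligned)
9..12  -- padding (3B)
12..16  ammo  (4B, 4-aligned)
16..20  score  (4B, 4-aligned)
20..24  state  (4B, 4-aligned)
24..28  vy  (4B, 4-aligned)
28..32  z  (4B, 4-aligned)
sizeof = 32, alignof = 4
data bytes 26, size 32 → padding 6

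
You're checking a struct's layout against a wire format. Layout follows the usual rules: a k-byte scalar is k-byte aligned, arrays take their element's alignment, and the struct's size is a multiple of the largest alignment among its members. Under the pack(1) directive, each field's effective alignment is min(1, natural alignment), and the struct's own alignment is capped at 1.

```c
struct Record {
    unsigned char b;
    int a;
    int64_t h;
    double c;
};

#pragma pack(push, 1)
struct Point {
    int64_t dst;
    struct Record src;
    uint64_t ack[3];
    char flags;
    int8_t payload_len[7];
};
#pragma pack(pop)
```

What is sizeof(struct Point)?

Record: @0: b [1B, align 1] → 1; +3 pad (align 4); @4: a [4B, align 4] → 8; @8: h [8B, align 8] → 16; @16: c [8B, align 8] → 24; size 24, align 8
@0: dst [8B, align 1] → 8
@8: src [24B, align 1] → 32
@32: ack [24B, align 1] → 56
@56: flags [1B, align 1] → 57
@57: payload_len [7B, align 1] → 64
size 64, align 1

64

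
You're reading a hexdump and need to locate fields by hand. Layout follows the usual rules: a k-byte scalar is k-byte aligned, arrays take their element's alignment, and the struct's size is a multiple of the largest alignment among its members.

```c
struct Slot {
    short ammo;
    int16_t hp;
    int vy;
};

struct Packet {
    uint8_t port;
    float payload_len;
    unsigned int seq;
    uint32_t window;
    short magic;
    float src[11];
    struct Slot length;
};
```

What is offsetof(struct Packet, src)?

Slot: @0: ammo [2B, align 2] → 2; @2: hp [2B, align 2] → 4; @4: vy [4B, align 4] → 8; size 8, align 4
@0: port [1B, align 1] → 1
+3 pad (align 4)
@4: payload_len [4B, align 4] → 8
@8: seq [4B, align 4] → 12
@12: window [4B, align 4] → 16
@16: magic [2B, align 2] → 18
+2 pad (align 4)
@20: src [44B, align 4] → 64

20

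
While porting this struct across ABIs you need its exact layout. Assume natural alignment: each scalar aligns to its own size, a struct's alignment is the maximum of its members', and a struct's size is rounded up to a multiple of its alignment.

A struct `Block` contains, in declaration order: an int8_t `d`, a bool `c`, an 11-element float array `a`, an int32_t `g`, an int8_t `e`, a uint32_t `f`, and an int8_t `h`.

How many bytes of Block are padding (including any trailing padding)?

0..1  d  (1B, 1-aligned)
1..2  c  (1B, 1-aligned)
2..4  -- padding (2B)
4..48  a  (44B, 4-aligned)
48..52  g  (4B, 4-aligned)
52..53  e  (1B, 1-aligned)
53..56  -- padding (3B)
56..60  f  (4B, 4-aligned)
60..61  h  (1B, 1-aligned)
61..64  -- tail padding (3B)
sizeof = 64, alignof = 4
data bytes 56, size 64 → padding 8

8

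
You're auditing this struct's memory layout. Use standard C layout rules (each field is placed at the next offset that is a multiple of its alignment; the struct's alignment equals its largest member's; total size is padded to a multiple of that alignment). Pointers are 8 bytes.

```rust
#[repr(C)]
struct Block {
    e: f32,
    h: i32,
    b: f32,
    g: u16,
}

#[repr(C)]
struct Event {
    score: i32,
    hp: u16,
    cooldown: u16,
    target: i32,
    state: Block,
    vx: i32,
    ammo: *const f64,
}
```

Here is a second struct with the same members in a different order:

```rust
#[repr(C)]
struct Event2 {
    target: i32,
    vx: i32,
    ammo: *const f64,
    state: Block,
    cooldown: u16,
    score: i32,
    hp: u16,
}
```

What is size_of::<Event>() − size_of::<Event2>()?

-8

Block: e at 0 (size 4, align 4) → ends 4; h at 4 (size 4, align 4) → ends 8; b at 8 (size 4, align 4) → ends 12; g at 12 (size 2, align 2) → ends 14; tail pad 2 to reach multiple of 4; total 16 bytes, alignment 4
score at 0 (size 4, align 4) → ends 4
hp at 4 (size 2, align 2) → ends 6
cooldown at 6 (size 2, align 2) → ends 8
target at 8 (size 4, align 4) → ends 12
state at 12 (size 16, align 4) → ends 28
vx at 28 (size 4, align 4) → ends 32
ammo at 32 (size 8, align 8) → ends 40
total 40 bytes, alignment 8
— Event2 —
target at 0 (size 4, align 4) → ends 4
vx at 4 (size 4, align 4) → ends 8
ammo at 8 (size 8, align 8) → ends 16
state at 16 (size 16, align 4) → ends 32
cooldown at 32 (size 2, align 2) → ends 34
pad 2 to align 4 for score
score at 36 (size 4, align 4) → ends 40
hp at 40 (size 2, align 2) → ends 42
tail pad 6 to reach multiple of 8
total 48 bytes, alignment 8
40 − 48 = -8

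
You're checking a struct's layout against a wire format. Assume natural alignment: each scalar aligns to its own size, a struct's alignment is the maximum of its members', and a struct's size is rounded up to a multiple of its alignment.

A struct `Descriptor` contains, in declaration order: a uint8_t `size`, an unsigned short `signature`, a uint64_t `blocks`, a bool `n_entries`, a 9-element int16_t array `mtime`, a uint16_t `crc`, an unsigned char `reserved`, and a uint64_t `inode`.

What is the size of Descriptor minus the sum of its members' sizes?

0..1  size  (1B, 1-aligned)
1..2  -- padding (1B)
2..4  signature  (2B, 2-aligned)
4..8  -- padding (4B)
8..16  blocks  (8B, 8-aligned)
16..17  n_entries  (1B, 1-aligned)
17..18  -- padding (1B)
18..36  mtime  (18B, 2-aligned)
36..38  crc  (2B, 2-aligned)
38..39  reserved  (1B, 1-aligned)
39..40  -- padding (1B)
40..48  inode  (8B, 8-aligned)
sizeof = 48, alignof = 8
data bytes 41, size 48 → padding 7

7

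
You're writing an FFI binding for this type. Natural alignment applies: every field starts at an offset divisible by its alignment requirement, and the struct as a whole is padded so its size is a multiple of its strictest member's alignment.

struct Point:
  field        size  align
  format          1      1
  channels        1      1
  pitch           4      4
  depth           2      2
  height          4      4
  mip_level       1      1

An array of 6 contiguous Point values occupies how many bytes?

0..1  format  (1B, 1-aligned)
1..2  channels  (1B, 1-aligned)
2..4  -- padding (2B)
4..8  pitch  (4B, 4-aligned)
8..10  depth  (2B, 2-aligned)
10..12  -- padding (2B)
12..16  height  (4B, 4-aligned)
16..17  mip_level  (1B, 1-aligned)
17..20  -- tail padding (3B)
sizeof = 20, alignof = 4
array of 6: 6 × 20 = 120

120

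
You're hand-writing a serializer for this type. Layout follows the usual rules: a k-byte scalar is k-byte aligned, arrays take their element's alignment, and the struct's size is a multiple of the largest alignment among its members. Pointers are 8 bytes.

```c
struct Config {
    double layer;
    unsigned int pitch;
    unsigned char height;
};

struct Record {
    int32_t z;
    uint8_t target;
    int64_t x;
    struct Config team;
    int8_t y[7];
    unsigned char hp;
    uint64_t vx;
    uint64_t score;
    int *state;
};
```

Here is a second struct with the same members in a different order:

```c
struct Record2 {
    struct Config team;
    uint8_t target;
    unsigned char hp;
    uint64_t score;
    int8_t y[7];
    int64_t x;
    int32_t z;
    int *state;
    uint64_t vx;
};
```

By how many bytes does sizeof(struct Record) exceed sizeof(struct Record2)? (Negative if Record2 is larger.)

-8

Config: @0: layer [8B, align 8] → 8; @8: pitch [4B, align 4] → 12; @12: height [1B, align 1] → 13; +3 tail pad (align 8); size 16, align 8
@0: z [4B, align 4] → 4
@4: target [1B, align 1] → 5
+3 pad (align 8)
@8: x [8B, align 8] → 16
@16: team [16B, align 8] → 32
@32: y [7B, align 1] → 39
@39: hp [1B, align 1] → 40
@40: vx [8B, align 8] → 48
@48: score [8B, align 8] → 56
@56: state [8B, align 8] → 64
size 64, align 8
— Record2 —
@0: team [16B, align 8] → 16
@16: target [1B, align 1] → 17
@17: hp [1B, align 1] → 18
+6 pad (align 8)
@24: score [8B, align 8] → 32
@32: y [7B, align 1] → 39
+1 pad (align 8)
@40: x [8B, align 8] → 48
@48: z [4B, align 4] → 52
+4 pad (align 8)
@56: state [8B, align 8] → 64
@64: vx [8B, align 8] → 72
size 72, align 8
64 − 72 = -8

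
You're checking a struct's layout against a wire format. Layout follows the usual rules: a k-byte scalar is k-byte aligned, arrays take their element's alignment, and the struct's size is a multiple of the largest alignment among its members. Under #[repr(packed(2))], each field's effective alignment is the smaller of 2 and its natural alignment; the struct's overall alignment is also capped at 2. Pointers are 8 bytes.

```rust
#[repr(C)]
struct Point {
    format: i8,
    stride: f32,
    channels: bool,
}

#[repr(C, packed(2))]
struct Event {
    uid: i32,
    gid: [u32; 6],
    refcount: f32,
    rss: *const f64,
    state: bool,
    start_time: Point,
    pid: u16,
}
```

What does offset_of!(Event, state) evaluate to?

40

Point: 0..1  format  (1B, 1-aligned); 1..4  -- padding (3B); 4..8  stride  (4B, 4-aligned); 8..9  channels  (1B, 1-aligned); 9..12  -- tail padding (3B); sizeof = 12, alignof = 4
0..4  uid  (4B, 2-aligned)
4..28  gid  (24B, 2-aligned)
28..32  refcount  (4B, 2-aligned)
32..40  rss  (8B, 2-aligned)
40..41  state  (1B, 1-aligned)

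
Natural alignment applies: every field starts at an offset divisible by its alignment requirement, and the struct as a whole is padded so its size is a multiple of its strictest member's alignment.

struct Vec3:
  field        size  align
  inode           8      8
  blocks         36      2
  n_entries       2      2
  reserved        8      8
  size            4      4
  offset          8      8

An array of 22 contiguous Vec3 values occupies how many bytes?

1584

@0: inode [8B, align 8] → 8
@8: blocks [36B, align 2] → 44
@44: n_entries [2B, align 2] → 46
+2 pad (align 8)
@48: reserved [8B, align 8] → 56
@56: size [4B, align 4] → 60
+4 pad (align 8)
@64: offset [8B, align 8] → 72
size 72, align 8
array of 22: 22 × 72 = 1584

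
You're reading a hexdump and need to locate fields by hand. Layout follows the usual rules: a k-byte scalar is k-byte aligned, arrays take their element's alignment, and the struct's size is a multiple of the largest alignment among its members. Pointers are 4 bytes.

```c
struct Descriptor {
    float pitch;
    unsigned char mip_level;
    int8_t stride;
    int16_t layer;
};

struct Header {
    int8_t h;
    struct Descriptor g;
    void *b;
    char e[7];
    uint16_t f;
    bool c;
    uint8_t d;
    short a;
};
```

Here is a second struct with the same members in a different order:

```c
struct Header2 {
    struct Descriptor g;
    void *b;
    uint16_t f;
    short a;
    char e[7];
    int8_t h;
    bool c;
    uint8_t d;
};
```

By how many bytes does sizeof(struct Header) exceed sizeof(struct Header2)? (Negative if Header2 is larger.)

Descriptor: pitch at 0 (size 4, align 4) → ends 4; mip_level at 4 (size 1, align 1) → ends 5; stride at 5 (size 1, align 1) → ends 6; layer at 6 (size 2, align 2) → ends 8; total 8 bytes, alignment 4
h at 0 (size 1, align 1) → ends 1
pad 3 to align 4 for g
g at 4 (size 8, align 4) → ends 12
b at 12 (size 4, align 4) → ends 16
e at 16 (size 7, align 1) → ends 23
pad 1 to align 2 for f
f at 24 (size 2, align 2) → ends 26
c at 26 (size 1, align 1) → ends 27
d at 27 (size 1, align 1) → ends 28
a at 28 (size 2, align 2) → ends 30
tail pad 2 to reach multiple of 4
total 32 bytes, alignment 4
— Header2 —
g at 0 (size 8, align 4) → ends 8
b at 8 (size 4, align 4) → ends 12
f at 12 (size 2, align 2) → ends 14
a at 14 (size 2, align 2) → ends 16
e at 16 (size 7, align 1) → ends 23
h at 23 (size 1, align 1) → ends 24
c at 24 (size 1, align 1) → ends 25
d at 25 (size 1, align 1) → ends 26
tail pad 2 to reach multiple of 4
total 28 bytes, alignment 4
32 − 28 = 4

4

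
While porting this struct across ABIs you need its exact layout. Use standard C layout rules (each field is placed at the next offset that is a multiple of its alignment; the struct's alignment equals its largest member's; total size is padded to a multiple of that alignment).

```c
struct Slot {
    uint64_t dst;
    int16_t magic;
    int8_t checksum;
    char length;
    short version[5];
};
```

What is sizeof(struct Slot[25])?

600

dst at 0 (size 8, align 8) → ends 8
magic at 8 (size 2, align 2) → ends 10
checksum at 10 (size 1, align 1) → ends 11
length at 11 (size 1, align 1) → ends 12
version at 12 (size 10, align 2) → ends 22
tail pad 2 to reach multiple of 8
total 24 bytes, alignment 8
array of 25: 25 × 24 = 600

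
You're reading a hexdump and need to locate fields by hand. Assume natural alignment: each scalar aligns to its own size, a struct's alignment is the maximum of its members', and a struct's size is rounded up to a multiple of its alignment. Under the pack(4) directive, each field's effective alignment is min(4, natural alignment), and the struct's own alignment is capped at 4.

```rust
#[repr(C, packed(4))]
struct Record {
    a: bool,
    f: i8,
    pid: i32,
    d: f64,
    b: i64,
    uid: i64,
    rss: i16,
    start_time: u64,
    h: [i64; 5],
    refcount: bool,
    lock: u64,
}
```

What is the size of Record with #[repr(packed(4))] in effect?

96

a at 0 (size 1, align 1) → ends 1
f at 1 (size 1, align 1) → ends 2
pad 2 to align 4 for pid
pid at 4 (size 4, align 4) → ends 8
d at 8 (size 8, align 4) → ends 16
b at 16 (size 8, align 4) → ends 24
uid at 24 (size 8, align 4) → ends 32
rss at 32 (size 2, align 2) → ends 34
pad 2 to align 4 for start_time
start_time at 36 (size 8, align 4) → ends 44
h at 44 (size 40, align 4) → ends 84
refcount at 84 (size 1, align 1) → ends 85
pad 3 to align 4 for lock
lock at 88 (size 8, align 4) → ends 96
total 96 bytes, alignment 4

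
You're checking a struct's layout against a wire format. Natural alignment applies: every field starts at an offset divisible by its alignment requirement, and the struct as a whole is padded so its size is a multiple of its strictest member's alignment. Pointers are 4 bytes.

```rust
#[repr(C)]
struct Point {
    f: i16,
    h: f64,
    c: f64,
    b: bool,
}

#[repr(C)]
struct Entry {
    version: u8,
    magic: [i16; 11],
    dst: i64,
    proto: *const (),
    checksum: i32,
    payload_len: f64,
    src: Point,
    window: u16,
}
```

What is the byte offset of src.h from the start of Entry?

56

Point: f at 0 (size 2, align 2) → ends 2; pad 6 to align 8 for h; h at 8 (size 8, align 8) → ends 16; c at 16 (size 8, align 8) → ends 24; b at 24 (size 1, align 1) → ends 25; tail pad 7 to reach multiple of 8; total 32 bytes, alignment 8
version at 0 (size 1, align 1) → ends 1
pad 1 to align 2 for magic
magic at 2 (size 22, align 2) → ends 24
dst at 24 (size 8, align 8) → ends 32
proto at 32 (size 4, align 4) → ends 36
checksum at 36 (size 4, align 4) → ends 40
payload_len at 40 (size 8, align 8) → ends 48
src at 48 (size 32, align 8) → ends 80
within Point: h at 8
48 + 8 = 56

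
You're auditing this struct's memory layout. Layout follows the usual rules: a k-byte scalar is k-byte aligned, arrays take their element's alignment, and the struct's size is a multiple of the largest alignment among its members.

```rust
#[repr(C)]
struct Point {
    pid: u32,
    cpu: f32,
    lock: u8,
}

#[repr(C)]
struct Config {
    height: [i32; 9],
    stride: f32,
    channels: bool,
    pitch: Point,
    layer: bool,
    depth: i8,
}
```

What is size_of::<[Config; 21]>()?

1260

Point: @0: pid [4B, align 4] → 4; @4: cpu [4B, align 4] → 8; @8: lock [1B, align 1] → 9; +3 tail pad (align 4); size 12, align 4
@0: height [36B, align 4] → 36
@36: stride [4B, align 4] → 40
@40: channels [1B, align 1] → 41
+3 pad (align 4)
@44: pitch [12B, align 4] → 56
@56: layer [1B, align 1] → 57
@57: depth [1B, align 1] → 58
+2 tail pad (align 4)
size 60, align 4
array of 21: 21 × 60 = 1260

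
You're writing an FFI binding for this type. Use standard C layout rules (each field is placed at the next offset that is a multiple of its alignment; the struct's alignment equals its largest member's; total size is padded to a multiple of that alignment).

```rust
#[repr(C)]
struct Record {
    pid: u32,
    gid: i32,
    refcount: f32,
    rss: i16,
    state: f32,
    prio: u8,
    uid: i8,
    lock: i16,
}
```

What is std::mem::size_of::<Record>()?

0..4  pid  (4B, 4-aligned)
4..8  gid  (4B, 4-aligned)
8..12  refcount  (4B, 4-aligned)
12..14  rss  (2B, 2-aligned)
14..16  -- padding (2B)
16..20  state  (4B, 4-aligned)
20..21  prio  (1B, 1-aligned)
21..22  uid  (1B, 1-aligned)
22..24  lock  (2B, 2-aligned)
sizeof = 24, alignof = 4

24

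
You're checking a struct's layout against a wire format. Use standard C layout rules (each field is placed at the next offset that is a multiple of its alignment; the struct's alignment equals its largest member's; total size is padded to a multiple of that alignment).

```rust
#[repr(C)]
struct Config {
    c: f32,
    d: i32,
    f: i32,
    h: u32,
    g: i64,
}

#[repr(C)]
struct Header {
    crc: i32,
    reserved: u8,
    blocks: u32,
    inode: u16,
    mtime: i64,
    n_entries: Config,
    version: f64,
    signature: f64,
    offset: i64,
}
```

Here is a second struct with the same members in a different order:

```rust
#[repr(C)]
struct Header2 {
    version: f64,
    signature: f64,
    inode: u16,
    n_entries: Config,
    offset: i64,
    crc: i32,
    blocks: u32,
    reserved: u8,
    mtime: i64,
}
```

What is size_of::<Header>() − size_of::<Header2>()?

-8

Config: 0..4  c  (4B, 4-aligned); 4..8  d  (4B, 4-aligned); 8..12  f  (4B, 4-aligned); 12..16  h  (4B, 4-aligned); 16..24  g  (8B, 8-aligned); sizeof = 24, alignof = 8
0..4  crc  (4B, 4-aligned)
4..5  reserved  (1B, 1-aligned)
5..8  -- padding (3B)
8..12  blocks  (4B, 4-aligned)
12..14  inode  (2B, 2-aligned)
14..16  -- padding (2B)
16..24  mtime  (8B, 8-aligned)
24..48  n_entries  (24B, 8-aligned)
48..56  version  (8B, 8-aligned)
56..64  signature  (8B, 8-aligned)
64..72  offset  (8B, 8-aligned)
sizeof = 72, alignof = 8
— Header2 —
0..8  version  (8B, 8-aligned)
8..16  signature  (8B, 8-aligned)
16..18  inode  (2B, 2-aligned)
18..24  -- padding (6B)
24..48  n_entries  (24B, 8-aligned)
48..56  offset  (8B, 8-aligned)
56..60  crc  (4B, 4-aligned)
60..64  blocks  (4B, 4-aligned)
64..65  reserved  (1B, 1-aligned)
65..72  -- padding (7B)
72..80  mtime  (8B, 8-aligned)
sizeof = 80, alignof = 8
72 − 80 = -8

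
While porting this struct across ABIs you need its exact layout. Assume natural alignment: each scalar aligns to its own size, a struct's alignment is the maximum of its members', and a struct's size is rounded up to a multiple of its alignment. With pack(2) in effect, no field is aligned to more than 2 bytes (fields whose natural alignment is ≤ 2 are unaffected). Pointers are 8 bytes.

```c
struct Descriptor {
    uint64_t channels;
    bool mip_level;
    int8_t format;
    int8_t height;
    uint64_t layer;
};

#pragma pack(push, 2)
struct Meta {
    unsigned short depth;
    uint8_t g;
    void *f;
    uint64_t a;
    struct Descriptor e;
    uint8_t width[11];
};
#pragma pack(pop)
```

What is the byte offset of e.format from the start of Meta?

Descriptor: 0..8  channels  (8B, 8-aligned); 8..9  mip_level  (1B, 1-aligned); 9..10  format  (1B, 1-aligned); 10..11  height  (1B, 1-aligned); 11..16  -- padding (5B); 16..24  layer  (8B, 8-aligned); sizeof = 24, alignof = 8
0..2  depth  (2B, 2-aligned)
2..3  g  (1B, 1-aligned)
3..4  -- padding (1B)
4..12  f  (8B, 2-aligned)
12..20  a  (8B, 2-aligned)
20..44  e  (24B, 2-aligned)
within Descriptor: format at 9
20 + 9 = 29

29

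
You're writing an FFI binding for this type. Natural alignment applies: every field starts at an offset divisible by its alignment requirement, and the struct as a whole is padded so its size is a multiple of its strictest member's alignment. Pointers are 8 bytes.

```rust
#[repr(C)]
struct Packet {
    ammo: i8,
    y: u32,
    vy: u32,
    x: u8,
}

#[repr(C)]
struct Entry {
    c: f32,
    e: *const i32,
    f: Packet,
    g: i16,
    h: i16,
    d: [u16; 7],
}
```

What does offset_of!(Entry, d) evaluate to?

Packet: ammo at 0 (size 1, align 1) → ends 1; pad 3 to align 4 for y; y at 4 (size 4, align 4) → ends 8; vy at 8 (size 4, align 4) → ends 12; x at 12 (size 1, align 1) → ends 13; tail pad 3 to reach multiple of 4; total 16 bytes, alignment 4
c at 0 (size 4, align 4) → ends 4
pad 4 to align 8 for e
e at 8 (size 8, align 8) → ends 16
f at 16 (size 16, align 4) → ends 32
g at 32 (size 2, align 2) → ends 34
h at 34 (size 2, align 2) → ends 36
d at 36 (size 14, align 2) → ends 50

36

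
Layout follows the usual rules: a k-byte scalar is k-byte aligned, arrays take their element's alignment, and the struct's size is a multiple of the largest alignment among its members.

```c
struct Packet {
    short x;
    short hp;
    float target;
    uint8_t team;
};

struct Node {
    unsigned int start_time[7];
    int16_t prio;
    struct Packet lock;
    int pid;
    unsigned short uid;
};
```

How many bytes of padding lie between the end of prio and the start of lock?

2

Packet: x at 0 (size 2, align 2) → ends 2; hp at 2 (size 2, align 2) → ends 4; target at 4 (size 4, align 4) → ends 8; team at 8 (size 1, align 1) → ends 9; tail pad 3 to reach multiple of 4; total 12 bytes, alignment 4
start_time at 0 (size 28, align 4) → ends 28
prio at 28 (size 2, align 2) → ends 30
pad 2 to align 4 for lock
lock at 32 (size 12, align 4) → ends 44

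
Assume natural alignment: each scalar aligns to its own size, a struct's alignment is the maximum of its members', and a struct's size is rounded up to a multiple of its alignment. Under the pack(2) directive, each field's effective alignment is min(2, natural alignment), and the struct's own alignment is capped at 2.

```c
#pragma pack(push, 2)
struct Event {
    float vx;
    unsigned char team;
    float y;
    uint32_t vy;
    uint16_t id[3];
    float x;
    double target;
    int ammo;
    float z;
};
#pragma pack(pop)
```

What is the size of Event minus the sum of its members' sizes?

vx at 0 (size 4, align 2) → ends 4
team at 4 (size 1, align 1) → ends 5
pad 1 to align 2 for y
y at 6 (size 4, align 2) → ends 10
vy at 10 (size 4, align 2) → ends 14
id at 14 (size 6, align 2) → ends 20
x at 20 (size 4, align 2) → ends 24
target at 24 (size 8, align 2) → ends 32
ammo at 32 (size 4, align 2) → ends 36
z at 36 (size 4, align 2) → ends 40
total 40 bytes, alignment 2
data bytes 39, size 40 → padding 1

1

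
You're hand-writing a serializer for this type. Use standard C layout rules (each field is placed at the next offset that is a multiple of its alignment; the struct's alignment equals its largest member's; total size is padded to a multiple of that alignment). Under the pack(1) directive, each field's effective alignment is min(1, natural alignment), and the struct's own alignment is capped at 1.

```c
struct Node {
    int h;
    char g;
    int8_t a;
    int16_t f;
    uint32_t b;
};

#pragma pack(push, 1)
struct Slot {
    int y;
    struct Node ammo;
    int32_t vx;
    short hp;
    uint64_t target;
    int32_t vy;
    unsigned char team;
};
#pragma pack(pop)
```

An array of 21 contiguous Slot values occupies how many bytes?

735

Node: @0: h [4B, align 4] → 4; @4: g [1B, align 1] → 5; @5: a [1B, align 1] → 6; @6: f [2B, align 2] → 8; @8: b [4B, align 4] → 12; size 12, align 4
@0: y [4B, align 1] → 4
@4: ammo [12B, align 1] → 16
@16: vx [4B, align 1] → 20
@20: hp [2B, align 1] → 22
@22: target [8B, align 1] → 30
@30: vy [4B, align 1] → 34
@34: team [1B, align 1] → 35
size 35, align 1
array of 21: 21 × 35 = 735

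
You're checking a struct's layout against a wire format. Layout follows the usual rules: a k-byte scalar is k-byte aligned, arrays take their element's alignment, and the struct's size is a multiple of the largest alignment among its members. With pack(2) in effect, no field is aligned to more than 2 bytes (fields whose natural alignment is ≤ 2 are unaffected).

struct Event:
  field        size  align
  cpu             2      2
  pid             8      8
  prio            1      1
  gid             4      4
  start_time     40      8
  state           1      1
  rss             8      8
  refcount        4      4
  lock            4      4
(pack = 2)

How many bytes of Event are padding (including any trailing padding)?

@0: cpu [2B, align 2] → 2
@2: pid [8B, align 2] → 10
@10: prio [1B, align 1] → 11
+1 pad (align 2)
@12: gid [4B, align 2] → 16
@16: start_time [40B, align 2] → 56
@56: state [1B, align 1] → 57
+1 pad (align 2)
@58: rss [8B, align 2] → 66
@66: refcount [4B, align 2] → 70
@70: lock [4B, align 2] → 74
size 74, align 2
data bytes 72, size 74 → padding 2

2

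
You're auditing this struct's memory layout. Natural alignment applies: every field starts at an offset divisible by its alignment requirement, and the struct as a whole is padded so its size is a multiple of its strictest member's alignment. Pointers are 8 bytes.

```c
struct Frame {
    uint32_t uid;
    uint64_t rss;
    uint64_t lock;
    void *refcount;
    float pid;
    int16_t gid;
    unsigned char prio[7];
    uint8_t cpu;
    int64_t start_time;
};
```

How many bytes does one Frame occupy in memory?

56

0..4  uid  (4B, 4-aligned)
4..8  -- padding (4B)
8..16  rss  (8B, 8-aligned)
16..24  lock  (8B, 8-aligned)
24..32  refcount  (8B, 8-aligned)
32..36  pid  (4B, 4-aligned)
36..38  gid  (2B, 2-aligned)
38..45  prio  (7B, 1-aligned)
45..46  cpu  (1B, 1-aligned)
46..48  -- padding (2B)
48..56  start_time  (8B, 8-aligned)
sizeof = 56, alignof = 8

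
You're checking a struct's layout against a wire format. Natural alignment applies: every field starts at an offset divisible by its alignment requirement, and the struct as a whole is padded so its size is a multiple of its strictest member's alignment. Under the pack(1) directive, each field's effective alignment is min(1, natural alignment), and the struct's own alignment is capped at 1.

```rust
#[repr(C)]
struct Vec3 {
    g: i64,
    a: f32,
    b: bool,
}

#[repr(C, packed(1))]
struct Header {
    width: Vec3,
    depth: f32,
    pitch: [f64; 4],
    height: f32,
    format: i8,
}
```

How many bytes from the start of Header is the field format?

Vec3: g at 0 (size 8, align 8) → ends 8; a at 8 (size 4, align 4) → ends 12; b at 12 (size 1, align 1) → ends 13; tail pad 3 to reach multiple of 8; total 16 bytes, alignment 8
width at 0 (size 16, align 1) → ends 16
depth at 16 (size 4, align 1) → ends 20
pitch at 20 (size 32, align 1) → ends 52
height at 52 (size 4, align 1) → ends 56
format at 56 (size 1, align 1) → ends 57

56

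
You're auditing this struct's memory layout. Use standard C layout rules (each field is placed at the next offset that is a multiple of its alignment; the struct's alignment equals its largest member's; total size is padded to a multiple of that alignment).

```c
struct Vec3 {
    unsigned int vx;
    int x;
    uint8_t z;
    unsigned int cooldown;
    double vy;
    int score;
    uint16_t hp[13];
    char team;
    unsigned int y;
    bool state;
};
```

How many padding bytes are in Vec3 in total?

7

vx at 0 (size 4, align 4) → ends 4
x at 4 (size 4, align 4) → ends 8
z at 8 (size 1, align 1) → ends 9
pad 3 to align 4 for cooldown
cooldown at 12 (size 4, align 4) → ends 16
vy at 16 (size 8, align 8) → ends 24
score at 24 (size 4, align 4) → ends 28
hp at 28 (size 26, align 2) → ends 54
team at 54 (size 1, align 1) → ends 55
pad 1 to align 4 for y
y at 56 (size 4, align 4) → ends 60
state at 60 (size 1, align 1) → ends 61
tail pad 3 to reach multiple of 8
total 64 bytes, alignment 8
data bytes 57, size 64 → padding 7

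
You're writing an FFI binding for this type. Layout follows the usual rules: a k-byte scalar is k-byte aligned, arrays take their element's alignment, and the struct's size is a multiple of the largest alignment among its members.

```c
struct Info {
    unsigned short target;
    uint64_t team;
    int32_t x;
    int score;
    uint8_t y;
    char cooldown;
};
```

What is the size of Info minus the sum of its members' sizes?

@0: target [2B, align 2] → 2
+6 pad (align 8)
@8: team [8B, align 8] → 16
@16: x [4B, align 4] → 20
@20: score [4B, align 4] → 24
@24: y [1B, align 1] → 25
@25: cooldown [1B, align 1] → 26
+6 tail pad (align 8)
size 32, align 8
data bytes 20, size 32 → padding 12

12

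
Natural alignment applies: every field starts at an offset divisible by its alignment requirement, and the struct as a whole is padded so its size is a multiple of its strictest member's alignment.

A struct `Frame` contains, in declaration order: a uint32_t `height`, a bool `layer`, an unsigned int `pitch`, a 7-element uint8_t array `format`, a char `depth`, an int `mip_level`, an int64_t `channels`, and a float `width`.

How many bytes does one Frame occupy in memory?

height at 0 (size 4, align 4) → ends 4
layer at 4 (size 1, align 1) → ends 5
pad 3 to align 4 for pitch
pitch at 8 (size 4, align 4) → ends 12
format at 12 (size 7, align 1) → ends 19
depth at 19 (size 1, align 1) → ends 20
mip_level at 20 (size 4, align 4) → ends 24
channels at 24 (size 8, align 8) → ends 32
width at 32 (size 4, align 4) → ends 36
tail pad 4 to reach multiple of 8
total 40 bytes, alignment 8

40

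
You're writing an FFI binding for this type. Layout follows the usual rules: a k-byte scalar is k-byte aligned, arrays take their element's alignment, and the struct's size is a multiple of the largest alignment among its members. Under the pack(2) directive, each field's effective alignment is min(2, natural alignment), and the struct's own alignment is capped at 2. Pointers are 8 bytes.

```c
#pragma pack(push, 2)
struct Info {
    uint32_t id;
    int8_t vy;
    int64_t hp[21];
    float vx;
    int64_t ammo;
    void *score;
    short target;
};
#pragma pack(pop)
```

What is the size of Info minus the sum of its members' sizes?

id at 0 (size 4, align 2) → ends 4
vy at 4 (size 1, align 1) → ends 5
pad 1 to align 2 for hp
hp at 6 (size 168, align 2) → ends 174
vx at 174 (size 4, align 2) → ends 178
ammo at 178 (size 8, align 2) → ends 186
score at 186 (size 8, align 2) → ends 194
target at 194 (size 2, align 2) → ends 196
total 196 bytes, alignment 2
data bytes 195, size 196 → padding 1

1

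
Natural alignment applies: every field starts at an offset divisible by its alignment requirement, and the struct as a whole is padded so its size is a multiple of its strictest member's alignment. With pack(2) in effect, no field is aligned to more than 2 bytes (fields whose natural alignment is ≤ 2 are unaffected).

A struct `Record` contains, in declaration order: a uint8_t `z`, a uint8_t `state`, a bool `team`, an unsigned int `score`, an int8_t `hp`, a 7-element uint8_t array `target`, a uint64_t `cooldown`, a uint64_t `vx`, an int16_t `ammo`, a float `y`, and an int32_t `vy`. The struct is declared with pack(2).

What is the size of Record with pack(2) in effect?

z at 0 (size 1, align 1) → ends 1
state at 1 (size 1, align 1) → ends 2
team at 2 (size 1, align 1) → ends 3
pad 1 to align 2 for score
score at 4 (size 4, align 2) → ends 8
hp at 8 (size 1, align 1) → ends 9
target at 9 (size 7, align 1) → ends 16
cooldown at 16 (size 8, align 2) → ends 24
vx at 24 (size 8, align 2) → ends 32
ammo at 32 (size 2, align 2) → ends 34
y at 34 (size 4, align 2) → ends 38
vy at 38 (size 4, align 2) → ends 42
total 42 bytes, alignment 2

42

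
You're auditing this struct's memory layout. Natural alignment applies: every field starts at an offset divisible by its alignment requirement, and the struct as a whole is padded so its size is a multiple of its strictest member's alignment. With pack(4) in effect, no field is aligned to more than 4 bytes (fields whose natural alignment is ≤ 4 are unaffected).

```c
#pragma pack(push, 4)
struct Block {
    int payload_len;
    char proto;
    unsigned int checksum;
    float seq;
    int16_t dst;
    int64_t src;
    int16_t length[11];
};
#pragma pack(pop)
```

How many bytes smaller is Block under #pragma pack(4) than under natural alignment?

natural layout:
  0..4  payload_len  (4B, 4-aligned)
  4..5  proto  (1B, 1-aligned)
  5..8  -- padding (3B)
  8..12  checksum  (4B, 4-aligned)
  12..16  seq  (4B, 4-aligned)
  16..18  dst  (2B, 2-aligned)
  18..24  -- padding (6B)
  24..32  src  (8B, 8-aligned)
  32..54  length  (22B, 2-aligned)
  54..56  -- tail padding (2B)
  sizeof = 56, alignof = 8
packed(4) layout:
  0..4  payload_len  (4B, 4-aligned)
  4..5  proto  (1B, 1-aligned)
  5..8  -- padding (3B)
  8..12  checksum  (4B, 4-aligned)
  12..16  seq  (4B, 4-aligned)
  16..18  dst  (2B, 2-aligned)
  18..20  -- padding (2B)
  20..28  src  (8B, 4-aligned)
  28..50  length  (22B, 2-aligned)
  50..52  -- tail padding (2B)
  sizeof = 52, alignof = 4
56 − 52 = 4

4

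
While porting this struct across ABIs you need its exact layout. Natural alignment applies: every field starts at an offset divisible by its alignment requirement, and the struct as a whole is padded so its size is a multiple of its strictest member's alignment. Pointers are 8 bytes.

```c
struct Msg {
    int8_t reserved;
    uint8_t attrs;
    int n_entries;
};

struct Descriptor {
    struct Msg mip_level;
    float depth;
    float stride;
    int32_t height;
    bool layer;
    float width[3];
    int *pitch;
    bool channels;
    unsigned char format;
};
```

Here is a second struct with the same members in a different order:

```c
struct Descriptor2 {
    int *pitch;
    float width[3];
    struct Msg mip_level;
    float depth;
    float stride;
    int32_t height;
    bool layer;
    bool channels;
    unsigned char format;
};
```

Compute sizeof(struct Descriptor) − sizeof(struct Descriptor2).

8

Msg: 0..1  reserved  (1B, 1-aligned); 1..2  attrs  (1B, 1-aligned); 2..4  -- padding (2B); 4..8  n_entries  (4B, 4-aligned); sizeof = 8, alignof = 4
0..8  mip_level  (8B, 4-aligned)
8..12  depth  (4B, 4-aligned)
12..16  stride  (4B, 4-aligned)
16..20  height  (4B, 4-aligned)
20..21  layer  (1B, 1-aligned)
21..24  -- padding (3B)
24..36  width  (12B, 4-aligned)
36..40  -- padding (4B)
40..48  pitch  (8B, 8-aligned)
48..49  channels  (1B, 1-aligned)
49..50  format  (1B, 1-aligned)
50..56  -- tail padding (6B)
sizeof = 56, alignof = 8
— Descriptor2 —
0..8  pitch  (8B, 8-aligned)
8..20  width  (12B, 4-aligned)
20..28  mip_level  (8B, 4-aligned)
28..32  depth  (4B, 4-aligned)
32..36  stride  (4B, 4-aligned)
36..40  height  (4B, 4-aligned)
40..41  layer  (1B, 1-aligned)
41..42  channels  (1B, 1-aligned)
42..43  format  (1B, 1-aligned)
43..48  -- tail padding (5B)
sizeof = 48, alignof = 8
56 − 48 = 8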